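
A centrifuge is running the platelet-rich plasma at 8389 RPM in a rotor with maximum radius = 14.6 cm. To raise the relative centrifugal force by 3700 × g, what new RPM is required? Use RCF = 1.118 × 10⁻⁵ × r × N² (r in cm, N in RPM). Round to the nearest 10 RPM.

N₂ ≈ 9650 RPM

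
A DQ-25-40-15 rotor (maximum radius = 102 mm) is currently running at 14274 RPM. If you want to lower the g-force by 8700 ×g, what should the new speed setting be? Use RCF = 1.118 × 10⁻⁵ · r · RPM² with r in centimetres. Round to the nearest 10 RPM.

≈ 11290 RPM

r = 102 mm = 10.2 cm
Current RCF = 1.118 × 10⁻⁵ × 10.2 × (14274)² = 1.118 × 10⁻⁵ × 10.2 × 203,747,076 ≈ 23,234.5 × g
Target RCF = 23,234.5 − 8,700 = 14,534.5 × g
N² = 14,534.5 / (11.4036 × 10⁻⁵) = 127,455,365
N ≈ √127,455,365 ≈ 11,289.6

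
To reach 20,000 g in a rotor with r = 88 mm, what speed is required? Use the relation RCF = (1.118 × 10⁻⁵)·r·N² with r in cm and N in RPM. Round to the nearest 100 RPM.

N ≈ 14300 RPM

r = 88 mm = 8.8 cm
20,000 = 1.118 × 10⁻⁵ × 8.8 × N²
N² = 20,000 / (9.8384 × 10⁻⁵) = 203,285,087
N ≈ √203,285,087 ≈ 14,257.8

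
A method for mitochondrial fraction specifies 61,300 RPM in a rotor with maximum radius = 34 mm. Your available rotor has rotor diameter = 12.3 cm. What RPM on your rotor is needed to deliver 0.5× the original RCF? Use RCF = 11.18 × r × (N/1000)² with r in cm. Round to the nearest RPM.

Original rotor: r = 34 mm = 3.4 cm
RCF_original = 11.18 × 3.4 × (61.3)² = 11.18 × 3.4 × 3,757.69 ≈ 142,837.3 × g
Target RCF = 0.5 × 142,837.3 ≈ 71,418.6 × g
Your rotor: r = 12.3 / 2 = 6.15 cm
71,418.6 = 11.18 × 6.15 × (N/1000)²
(N/1000)² = 71,418.6 / 68.757 = 1038.71
N = 1000 × √1038.71 ≈ 32,229.0

≈ 32229 RPM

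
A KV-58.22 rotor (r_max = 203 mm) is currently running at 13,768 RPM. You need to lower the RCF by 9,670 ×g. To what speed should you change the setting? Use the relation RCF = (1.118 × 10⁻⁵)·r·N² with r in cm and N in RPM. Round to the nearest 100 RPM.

N₂ ≈ 12100 RPM

r = 203 mm = 20.3 cm
Current RCF = 1.118 × 10⁻⁵ × 20.3 × (13768)² = 1.118 × 10⁻⁵ × 20.3 × 189,557,824 ≈ 43,020.9 × g
Target RCF = 43,020.9 − 9,670 = 33,350.9 × g
N² = 33,350.9 / (22.6954 × 10⁻⁵) = 146,950,043
N ≈ √146,950,043 ≈ 12,122.3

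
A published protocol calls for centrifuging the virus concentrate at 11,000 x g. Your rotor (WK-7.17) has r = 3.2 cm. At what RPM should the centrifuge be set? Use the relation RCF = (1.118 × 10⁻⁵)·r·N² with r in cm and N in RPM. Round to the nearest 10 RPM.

11,000 = 1.118 × 10⁻⁵ × 3.2 × N²
N² = 11,000 / (3.5776 × 10⁻⁵) = 307,468,694
N ≈ √307,468,694 ≈ 17,534.8

≈ 17530 RPM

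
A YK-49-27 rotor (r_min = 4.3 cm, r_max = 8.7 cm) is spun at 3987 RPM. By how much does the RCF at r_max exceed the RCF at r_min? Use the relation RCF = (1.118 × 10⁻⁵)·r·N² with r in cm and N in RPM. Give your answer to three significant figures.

RCF_max = 1.118 × 10⁻⁵ × 8.7 × (3987)² = 1.118 × 10⁻⁵ × 8.7 × 15,896,169 ≈ 1,546.2 × g
RCF_min = 1.118 × 10⁻⁵ × 4.3 × (3987)² = 1.118 × 10⁻⁵ × 4.3 × 15,896,169 ≈ 764.2 × g
ΔRCF = 1,546.2 − 764.2 = 782

≈ 782 x g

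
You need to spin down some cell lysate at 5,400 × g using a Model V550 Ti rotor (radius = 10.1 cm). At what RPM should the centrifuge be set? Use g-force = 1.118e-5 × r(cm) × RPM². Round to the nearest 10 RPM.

≈ 6920 RPM

RCF = 1.118 × 10⁻⁵ × r × N²
5,400 = 1.118 × 10⁻⁵ × 10.1 × N²
N² = 5,400 / (11.2918 × 10⁻⁵) = 47,822,314
N ≈ √47,822,314 ≈ 6,915.4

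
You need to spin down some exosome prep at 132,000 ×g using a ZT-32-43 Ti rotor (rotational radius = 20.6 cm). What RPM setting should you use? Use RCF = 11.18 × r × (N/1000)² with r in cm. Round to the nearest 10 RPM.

23940 RPM

RCF = 11.18 × r × (N/1000)²
132,000 = 11.18 × 20.6 × (N/1000)²
(N/1000)² = 132,000 / 230.308 = 573.1455
N = 1000 × √573.1455 ≈ 23,940.5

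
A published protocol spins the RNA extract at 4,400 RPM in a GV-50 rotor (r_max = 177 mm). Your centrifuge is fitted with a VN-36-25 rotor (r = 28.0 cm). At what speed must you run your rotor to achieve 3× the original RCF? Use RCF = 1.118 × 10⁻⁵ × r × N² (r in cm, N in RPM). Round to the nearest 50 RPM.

Original rotor: r = 177 mm = 17.7 cm
RCF_original = 1.118 × 10⁻⁵ × 17.7 × (4400)² = 1.118 × 10⁻⁵ × 17.7 × 19,360,000 ≈ 3,831.1 × g
Target RCF = 3 × 3,831.1 ≈ 11,493.3 × g
11,493.3 = 1.118 × 10⁻⁵ × 28 × N²
N² = 11,493.3 / (31.304 × 10⁻⁵) = 36,715,116
N ≈ √36,715,116 ≈ 6,059.3

≈ 6050 RPM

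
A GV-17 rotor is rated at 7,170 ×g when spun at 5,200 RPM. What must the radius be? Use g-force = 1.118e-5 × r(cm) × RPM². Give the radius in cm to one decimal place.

23.7 cm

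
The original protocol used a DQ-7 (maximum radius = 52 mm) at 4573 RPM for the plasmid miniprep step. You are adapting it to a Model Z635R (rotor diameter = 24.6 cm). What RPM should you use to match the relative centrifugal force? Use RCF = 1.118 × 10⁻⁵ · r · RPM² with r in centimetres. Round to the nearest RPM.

2973 RPM

Original rotor: r = 52 mm = 5.2 cm
RCF = 1.118 × 10⁻⁵ × r × N²
RCF_original = 1.118 × 10⁻⁵ × 5.2 × (4573)² = 1.118 × 10⁻⁵ × 5.2 × 20,912,329 ≈ 1,215.8 × g
Your rotor: r = 24.6 / 2 = 12.3 cm
1,215.8 = 1.118 × 10⁻⁵ × 12.3 × N²
N² = 1,215.8 / (13.7514 × 10⁻⁵) = 8,841,282
N ≈ √8,841,282 ≈ 2,973.4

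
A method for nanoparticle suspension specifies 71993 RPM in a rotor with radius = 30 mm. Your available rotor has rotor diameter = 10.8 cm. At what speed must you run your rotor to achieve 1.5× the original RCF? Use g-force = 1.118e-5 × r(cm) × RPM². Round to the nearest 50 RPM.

Original rotor: r = 30 mm = 3.0 cm
RCF_original = 1.118 × 10⁻⁵ × 3 × (71993)² = 1.118 × 10⁻⁵ × 3 × 5,182,992,049 ≈ 173,837.6 × g
Target RCF = 1.5 × 173,837.6 ≈ 260,756.4 × g
Your rotor: r = 10.8 / 2 = 5.4 cm
260,756.4 = 1.118 × 10⁻⁵ × 5.4 × N²
N² = 260,756.4 / (6.0372 × 10⁻⁵) = 4,319,161,201
N ≈ √4,319,161,201 ≈ 65,720.3

65700 RPM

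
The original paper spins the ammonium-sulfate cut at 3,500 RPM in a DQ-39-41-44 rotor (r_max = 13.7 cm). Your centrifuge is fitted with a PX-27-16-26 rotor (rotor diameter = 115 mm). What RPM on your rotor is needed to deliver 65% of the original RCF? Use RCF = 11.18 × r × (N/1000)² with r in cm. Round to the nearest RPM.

≈ 4356 RPM

RCF_original = 11.18 × 13.7 × (3.5)² = 11.18 × 13.7 × 12.25 ≈ 1,876.3 × g
Target RCF = 0.65 × 1,876.3 ≈ 1,219.6 × g
Your rotor: r = 115 mm / 2 = 57.5 mm = 5.75 cm
1,219.6 = 11.18 × 5.75 × (N/1000)²
(N/1000)² = 1,219.6 / 64.285 = 18.97177
N = 1000 × √18.97177 ≈ 4,355.7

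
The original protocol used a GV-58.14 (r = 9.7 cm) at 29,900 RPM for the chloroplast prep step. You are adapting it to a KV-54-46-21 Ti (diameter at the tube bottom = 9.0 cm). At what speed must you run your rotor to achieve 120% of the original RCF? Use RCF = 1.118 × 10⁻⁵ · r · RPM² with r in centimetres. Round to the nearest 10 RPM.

RCF_original = 1.118 × 10⁻⁵ × 9.7 × (29900)² = 1.118 × 10⁻⁵ × 9.7 × 894,010,000 ≈ 96,951.8 × g
Target RCF = 1.2 × 96,951.8 ≈ 116,342.2 × g
Your rotor: r = 9.0 / 2 = 4.5 cm
116,342.2 = 1.118 × 10⁻⁵ × 4.5 × N²
N² = 116,342.2 / (5.031 × 10⁻⁵) = 2,312,506,460
N ≈ √2,312,506,460 ≈ 48,088.5

48090 RPM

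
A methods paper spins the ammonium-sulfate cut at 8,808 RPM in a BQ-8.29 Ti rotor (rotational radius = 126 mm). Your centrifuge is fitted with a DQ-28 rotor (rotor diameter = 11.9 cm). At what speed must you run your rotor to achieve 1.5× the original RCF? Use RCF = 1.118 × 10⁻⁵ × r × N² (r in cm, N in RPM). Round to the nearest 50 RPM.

Original rotor: r = 126 mm = 12.6 cm
RCF_original = 1.118 × 10⁻⁵ × 12.6 × (8808)² = 1.118 × 10⁻⁵ × 12.6 × 77,580,864 ≈ 10,928.7 × g
Target RCF = 1.5 × 10,928.7 ≈ 16,393.1 × g
Your rotor: r = 11.9 / 2 = 5.95 cm
16,393.1 = 1.118 × 10⁻⁵ × 5.95 × N²
N² = 16,393.1 / (6.6521 × 10⁻⁵) = 246,434,960
N ≈ √246,434,960 ≈ 15,698.2

15700 RPM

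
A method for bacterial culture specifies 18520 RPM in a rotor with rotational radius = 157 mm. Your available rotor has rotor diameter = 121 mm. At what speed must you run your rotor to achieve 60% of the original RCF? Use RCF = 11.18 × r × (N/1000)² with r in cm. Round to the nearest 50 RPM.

Original rotor: r = 157 mm = 15.7 cm
RCF = 11.18 × r × (N/1000)²
RCF_original = 11.18 × 15.7 × (18.52)² = 11.18 × 15.7 × 342.9904 ≈ 60,203.7 × g
Target RCF = 0.6 × 60,203.7 ≈ 36,122.2 × g
Your rotor: r = 121 mm / 2 = 60.5 mm = 6.05 cm
36,122.2 = 11.18 × 6.05 × (N/1000)²
(N/1000)² = 36,122.2 / 67.639 = 534.044
N = 1000 × √534.044 ≈ 23,109.4

≈ 23100 RPM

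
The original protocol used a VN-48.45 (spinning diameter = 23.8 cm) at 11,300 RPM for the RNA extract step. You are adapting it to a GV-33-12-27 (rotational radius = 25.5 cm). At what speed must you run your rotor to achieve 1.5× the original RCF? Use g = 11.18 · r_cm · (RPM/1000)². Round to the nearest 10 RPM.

Original rotor: r = 23.8 / 2 = 11.9 cm
RCF_original = 11.18 × 11.9 × (11.3)² = 11.18 × 11.9 × 127.69 ≈ 16,988.1 × g
Target RCF = 1.5 × 16,988.1 ≈ 25,482.1 × g
25,482.1 = 11.18 × 25.5 × (N/1000)²
(N/1000)² = 25,482.1 / 285.09 = 89.38265
N = 1000 × √89.38265 ≈ 9,454.2

≈ 9450 RPM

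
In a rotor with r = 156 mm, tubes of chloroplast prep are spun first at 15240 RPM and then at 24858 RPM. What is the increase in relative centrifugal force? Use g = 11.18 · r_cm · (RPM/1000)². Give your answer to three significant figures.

r = 156 mm = 15.6 cm
RCF₁ = 11.18 × 15.6 × (15.24)² = 11.18 × 15.6 × 232.2576 ≈ 40,507.6 × g
RCF₂ = 11.18 × 15.6 × (24.858)² = 11.18 × 15.6 × 617.920164 ≈ 107,770.2 × g
Increase = 107,770.2 − 40,507.6 = 67,262.6

≈ 67300 g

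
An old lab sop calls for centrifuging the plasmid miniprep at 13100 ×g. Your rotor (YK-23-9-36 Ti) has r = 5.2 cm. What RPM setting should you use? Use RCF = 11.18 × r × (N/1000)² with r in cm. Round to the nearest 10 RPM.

N ≈ 15010 RPM

13,100 = 11.18 × 5.2 × (N/1000)²
(N/1000)² = 13,100 / 58.136 = 225.3337
N = 1000 × √225.3337 ≈ 15,011.1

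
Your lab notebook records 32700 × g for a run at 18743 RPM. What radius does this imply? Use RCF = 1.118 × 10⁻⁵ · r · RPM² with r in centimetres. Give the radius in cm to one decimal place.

32700 = 1.118 × 10⁻⁵ × r × (18743)²
r = 32700 / (1.118 × 10⁻⁵ × 351,300,049) = 32700 / 3927.535 ≈ 8.326 cm

8.3 cm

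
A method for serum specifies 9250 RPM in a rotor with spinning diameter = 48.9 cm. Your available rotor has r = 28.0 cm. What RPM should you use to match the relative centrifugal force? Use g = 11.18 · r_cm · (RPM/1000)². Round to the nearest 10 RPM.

Original rotor: r = 48.9 / 2 = 24.45 cm
RCF_original = 11.18 × 24.45 × (9.25)² = 11.18 × 24.45 × 85.5625 ≈ 23,388.6 × g
23,388.6 = 11.18 × 28 × (N/1000)²
(N/1000)² = 23,388.6 / 313.04 = 74.71441
N = 1000 × √74.71441 ≈ 8,643.7

≈ 8640 RPM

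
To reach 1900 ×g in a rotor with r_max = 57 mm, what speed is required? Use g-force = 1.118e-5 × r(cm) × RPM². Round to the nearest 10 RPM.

r = 57 mm = 5.7 cm
1,900 = 1.118 × 10⁻⁵ × 5.7 × N²
N² = 1,900 / (6.3726 × 10⁻⁵) = 29,815,146
N ≈ √29,815,146 ≈ 5,460.3

≈ 5460 RPM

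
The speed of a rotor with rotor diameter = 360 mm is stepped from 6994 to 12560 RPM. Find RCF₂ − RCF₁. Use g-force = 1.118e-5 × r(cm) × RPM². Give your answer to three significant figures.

≈ 21900 ×g

r = 360 mm / 2 = 180 mm = 18 cm
RCF₁ = 1.118 × 10⁻⁵ × 18 × (6994)² = 1.118 × 10⁻⁵ × 18 × 48,916,036 ≈ 9,843.9 × g
RCF₂ = 1.118 × 10⁻⁵ × 18 × (12560)² = 1.118 × 10⁻⁵ × 18 × 157,753,600 ≈ 31,746.3 × g
Increase = 31,746.3 − 9,843.9 = 21,902.4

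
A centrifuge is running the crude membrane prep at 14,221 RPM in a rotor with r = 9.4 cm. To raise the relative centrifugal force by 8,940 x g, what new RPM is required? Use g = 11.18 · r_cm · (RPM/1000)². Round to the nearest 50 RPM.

16950 RPM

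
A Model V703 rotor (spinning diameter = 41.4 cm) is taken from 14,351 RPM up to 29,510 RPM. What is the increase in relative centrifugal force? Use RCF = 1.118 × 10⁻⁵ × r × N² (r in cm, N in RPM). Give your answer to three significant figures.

r = 41.4 / 2 = 20.7 cm
RCF₁ = 1.118 × 10⁻⁵ × 20.7 × (14351)² = 1.118 × 10⁻⁵ × 20.7 × 205,951,201 ≈ 47,662.5 × g
RCF₂ = 1.118 × 10⁻⁵ × 20.7 × (29510)² = 1.118 × 10⁻⁵ × 20.7 × 870,840,100 ≈ 201,535 × g
Increase = 201,535 − 47,662.5 = 153,872.5

≈ 154000 x g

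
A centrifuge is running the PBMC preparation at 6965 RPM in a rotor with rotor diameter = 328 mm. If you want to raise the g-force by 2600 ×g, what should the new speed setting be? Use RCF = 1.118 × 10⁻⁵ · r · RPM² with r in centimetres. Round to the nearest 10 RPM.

r = 328 mm / 2 = 164 mm = 16.4 cm
Current RCF = 1.118 × 10⁻⁵ × 16.4 × (6965)² = 1.118 × 10⁻⁵ × 16.4 × 48,511,225 ≈ 8,894.6 × g
Target RCF = 8,894.6 + 2,600 = 11,494.6 × g
N² = 11,494.6 / (18.3352 × 10⁻⁵) = 62,691,435
N ≈ √62,691,435 ≈ 7,917.8

7920 RPM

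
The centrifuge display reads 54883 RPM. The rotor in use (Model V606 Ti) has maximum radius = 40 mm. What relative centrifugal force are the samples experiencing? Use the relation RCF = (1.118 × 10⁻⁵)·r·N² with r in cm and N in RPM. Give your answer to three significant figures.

RCF ≈ 135000 ×g

r = 40 mm = 4.0 cm
RCF = 1.118 × 10⁻⁵ × r × N²
RCF = 1.118 × 10⁻⁵ × 4 × (54883)² = 1.118 × 10⁻⁵ × 4 × 3,012,143,689 ≈ 134,703.1 × g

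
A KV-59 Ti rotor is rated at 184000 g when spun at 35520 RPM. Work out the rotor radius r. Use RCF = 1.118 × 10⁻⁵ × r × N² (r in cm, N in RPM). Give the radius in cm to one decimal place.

184000 = 1.118 × 10⁻⁵ × r × (35520)²
r = 184000 / (1.118 × 10⁻⁵ × 1,261,670,400) = 184000 / 14105.48 ≈ 13.045 cm

13.0 cm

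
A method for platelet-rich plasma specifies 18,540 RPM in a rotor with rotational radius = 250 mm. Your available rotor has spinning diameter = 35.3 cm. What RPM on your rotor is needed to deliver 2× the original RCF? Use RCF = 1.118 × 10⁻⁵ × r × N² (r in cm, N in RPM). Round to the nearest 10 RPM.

31200 RPM

Original rotor: r = 250 mm = 25.0 cm
RCF_original = 1.118 × 10⁻⁵ × 25 × (18540)² = 1.118 × 10⁻⁵ × 25 × 343,731,600 ≈ 96,073 × g
Target RCF = 2 × 96,073 ≈ 192,146 × g
Your rotor: r = 35.3 / 2 = 17.65 cm
192,146 = 1.118 × 10⁻⁵ × 17.65 × N²
N² = 192,146 / (19.7327 × 10⁻⁵) = 973,744,090
N ≈ √973,744,090 ≈ 31,204.9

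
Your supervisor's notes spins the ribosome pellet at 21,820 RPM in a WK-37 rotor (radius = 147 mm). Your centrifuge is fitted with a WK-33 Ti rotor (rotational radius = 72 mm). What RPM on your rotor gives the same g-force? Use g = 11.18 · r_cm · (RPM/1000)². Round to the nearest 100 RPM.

≈ 31200 RPM

Original rotor: r = 147 mm = 14.7 cm
RCF_original = 11.18 × 14.7 × (21.82)² = 11.18 × 14.7 × 476.1124 ≈ 78,247.2 × g
Your rotor: r = 72 mm = 7.2 cm
78,247.2 = 11.18 × 7.2 × (N/1000)²
(N/1000)² = 78,247.2 / 80.496 = 972.0632
N = 1000 × √972.0632 ≈ 31,177.9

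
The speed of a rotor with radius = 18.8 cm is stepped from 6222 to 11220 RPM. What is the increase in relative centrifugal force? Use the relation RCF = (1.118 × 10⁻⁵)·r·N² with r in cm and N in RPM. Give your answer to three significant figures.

18300 x g

RCF₁ = 1.118 × 10⁻⁵ × 18.8 × (6222)² = 1.118 × 10⁻⁵ × 18.8 × 38,713,284 ≈ 8,136.9 × g
RCF₂ = 1.118 × 10⁻⁵ × 18.8 × (11220)² = 1.118 × 10⁻⁵ × 18.8 × 125,888,400 ≈ 26,459.7 × g
Increase = 26,459.7 − 8,136.9 = 18,322.8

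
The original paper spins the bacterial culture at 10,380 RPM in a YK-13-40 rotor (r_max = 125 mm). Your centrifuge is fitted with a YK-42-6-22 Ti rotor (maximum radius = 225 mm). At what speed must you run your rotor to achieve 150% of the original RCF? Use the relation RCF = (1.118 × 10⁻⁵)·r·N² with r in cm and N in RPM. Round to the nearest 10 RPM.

9480 RPM

Original rotor: r = 125 mm = 12.5 cm
RCF_original = 1.118 × 10⁻⁵ × 12.5 × (10380)² = 1.118 × 10⁻⁵ × 12.5 × 107,744,400 ≈ 15,057.3 × g
Target RCF = 1.5 × 15,057.3 ≈ 22,585.9 × g
Your rotor: r = 225 mm = 22.5 cm
22,585.9 = 1.118 × 10⁻⁵ × 22.5 × N²
N² = 22,585.9 / (25.155 × 10⁻⁵) = 89,786,921
N ≈ √89,786,921 ≈ 9,475.6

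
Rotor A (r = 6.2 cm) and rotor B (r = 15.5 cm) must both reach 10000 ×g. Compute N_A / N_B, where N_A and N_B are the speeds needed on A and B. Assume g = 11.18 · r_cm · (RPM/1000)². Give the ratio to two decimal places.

At fixed RCF, N ∝ 1/√r, so N_A/N_B = √(r_B/r_A) = √(15.5/6.2) = √2.500000 = 1.5811.

1.58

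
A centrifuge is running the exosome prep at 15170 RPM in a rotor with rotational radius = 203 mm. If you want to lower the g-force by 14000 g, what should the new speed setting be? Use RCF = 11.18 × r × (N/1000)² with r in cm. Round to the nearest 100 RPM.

N₂ ≈ 13000 RPM

r = 203 mm = 20.3 cm
Current RCF = 11.18 × 20.3 × (15.17)² = 11.18 × 20.3 × 230.1289 ≈ 52,228.7 × g
Target RCF = 52,228.7 − 14,000 = 38,228.7 × g
(N/1000)² = 38,228.7 / 226.954 = 168.4425
N = 1000 × √168.4425 ≈ 12,978.5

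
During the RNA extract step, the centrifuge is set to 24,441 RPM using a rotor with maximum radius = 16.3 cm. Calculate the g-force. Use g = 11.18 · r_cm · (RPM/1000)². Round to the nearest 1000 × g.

RCF = 11.18 × r × (N/1000)²
RCF = 11.18 × 16.3 × (24.441)² = 11.18 × 16.3 × 597.362481 ≈ 108,859.8 × g

109000 x g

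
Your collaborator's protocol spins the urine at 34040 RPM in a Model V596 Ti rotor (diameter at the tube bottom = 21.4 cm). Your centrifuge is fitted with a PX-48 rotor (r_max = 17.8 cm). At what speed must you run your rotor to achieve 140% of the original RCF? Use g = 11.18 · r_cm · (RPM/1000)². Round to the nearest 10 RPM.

≈ 31230 RPM

Original rotor: r = 21.4 / 2 = 10.7 cm
RCF = 11.18 × r × (N/1000)²
RCF_original = 11.18 × 10.7 × (34.04)² = 11.18 × 10.7 × 1,158.7216 ≈ 138,613.2 × g
Target RCF = 1.4 × 138,613.2 ≈ 194,058.5 × g
194,058.5 = 11.18 × 17.8 × (N/1000)²
(N/1000)² = 194,058.5 / 199.004 = 975.1487
N = 1000 × √975.1487 ≈ 31,227.4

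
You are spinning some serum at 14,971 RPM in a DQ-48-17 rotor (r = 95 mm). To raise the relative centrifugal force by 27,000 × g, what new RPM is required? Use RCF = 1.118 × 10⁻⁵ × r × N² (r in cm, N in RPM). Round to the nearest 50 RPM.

r = 95 mm = 9.5 cm
Current RCF = 1.118 × 10⁻⁵ × 9.5 × (14971)² = 1.118 × 10⁻⁵ × 9.5 × 224,130,841 ≈ 23,804.9 × g
Target RCF = 23,804.9 + 27,000 = 50,804.9 × g
N² = 50,804.9 / (10.621 × 10⁻⁵) = 478,343,847
N ≈ √478,343,847 ≈ 21,871.1

21850 RPM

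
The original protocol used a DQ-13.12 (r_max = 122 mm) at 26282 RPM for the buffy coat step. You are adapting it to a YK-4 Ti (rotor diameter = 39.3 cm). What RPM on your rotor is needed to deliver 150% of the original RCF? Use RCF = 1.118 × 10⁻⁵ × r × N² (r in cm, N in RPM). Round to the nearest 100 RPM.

≈ 25400 RPM

Original rotor: r = 122 mm = 12.2 cm
RCF = 1.118 × 10⁻⁵ × r × N²
RCF_original = 1.118 × 10⁻⁵ × 12.2 × (26282)² = 1.118 × 10⁻⁵ × 12.2 × 690,743,524 ≈ 94,214.7 × g
Target RCF = 1.5 × 94,214.7 ≈ 141,322 × g
Your rotor: r = 39.3 / 2 = 19.65 cm
141,322 = 1.118 × 10⁻⁵ × 19.65 × N²
N² = 141,322 / (21.9687 × 10⁻⁵) = 643,287,951
N ≈ √643,287,951 ≈ 25,363.1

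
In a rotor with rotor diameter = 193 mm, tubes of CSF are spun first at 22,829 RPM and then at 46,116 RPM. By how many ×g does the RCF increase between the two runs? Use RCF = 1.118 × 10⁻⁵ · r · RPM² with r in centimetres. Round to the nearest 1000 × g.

≈ 173000 ×g

r = 193 mm / 2 = 96.5 mm = 9.65 cm
RCF₁ = 1.118 × 10⁻⁵ × 9.65 × (22829)² = 1.118 × 10⁻⁵ × 9.65 × 521,163,241 ≈ 56,226.7 × g
RCF₂ = 1.118 × 10⁻⁵ × 9.65 × (46116)² = 1.118 × 10⁻⁵ × 9.65 × 2,126,685,456 ≈ 229,441.7 × g
Increase = 229,441.7 − 56,226.7 = 173,215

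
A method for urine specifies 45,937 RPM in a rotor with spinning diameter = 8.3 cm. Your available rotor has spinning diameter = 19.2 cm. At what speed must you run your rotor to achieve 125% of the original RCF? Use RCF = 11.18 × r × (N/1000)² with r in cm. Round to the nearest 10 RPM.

33770 RPM

Original rotor: r = 8.3 / 2 = 4.15 cm
RCF_original = 11.18 × 4.15 × (45.937)² = 11.18 × 4.15 × 2,110.207969 ≈ 97,907.3 × g
Target RCF = 1.25 × 97,907.3 ≈ 122,384.1 × g
Your rotor: r = 19.2 / 2 = 9.6 cm
122,384.1 = 11.18 × 9.6 × (N/1000)²
(N/1000)² = 122,384.1 / 107.328 = 1140.281
N = 1000 × √1140.281 ≈ 33,768.0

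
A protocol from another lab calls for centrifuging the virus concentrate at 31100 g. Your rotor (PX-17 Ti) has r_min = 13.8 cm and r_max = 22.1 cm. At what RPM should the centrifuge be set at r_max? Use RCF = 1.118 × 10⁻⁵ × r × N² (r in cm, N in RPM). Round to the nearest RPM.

Use r_max = 22.1 cm.
31,100 = 1.118 × 10⁻⁵ × 22.1 × N²
N² = 31,100 / (24.7078 × 10⁻⁵) = 125,871,182
N ≈ √125,871,182 ≈ 11,219.2

≈ 11219 RPM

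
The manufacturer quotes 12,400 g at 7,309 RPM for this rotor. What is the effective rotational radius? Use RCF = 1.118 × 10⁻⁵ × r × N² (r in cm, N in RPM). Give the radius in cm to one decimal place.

r ≈ 20.8 cm

RCF = 1.118 × 10⁻⁵ × r × N²
12400 = 1.118 × 10⁻⁵ × r × (7309)²
r = 12400 / (1.118 × 10⁻⁵ × 53,421,481) = 12400 / 597.2522 ≈ 20.762 cm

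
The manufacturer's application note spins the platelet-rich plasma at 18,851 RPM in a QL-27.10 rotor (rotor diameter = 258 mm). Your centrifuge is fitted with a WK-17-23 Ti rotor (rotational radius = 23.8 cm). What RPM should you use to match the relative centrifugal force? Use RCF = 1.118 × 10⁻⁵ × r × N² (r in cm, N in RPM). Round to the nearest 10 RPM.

≈ 13880 RPM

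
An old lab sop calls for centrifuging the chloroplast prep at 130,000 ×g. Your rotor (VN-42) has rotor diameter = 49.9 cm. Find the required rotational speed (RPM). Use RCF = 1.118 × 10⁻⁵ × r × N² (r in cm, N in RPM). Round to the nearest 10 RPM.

≈ 21590 RPM

r = 49.9 / 2 = 24.95 cm
RCF = 1.118 × 10⁻⁵ × r × N²
130,000 = 1.118 × 10⁻⁵ × 24.95 × N²
N² = 130,000 / (27.8941 × 10⁻⁵) = 466,048,376
N ≈ √466,048,376 ≈ 21,588.2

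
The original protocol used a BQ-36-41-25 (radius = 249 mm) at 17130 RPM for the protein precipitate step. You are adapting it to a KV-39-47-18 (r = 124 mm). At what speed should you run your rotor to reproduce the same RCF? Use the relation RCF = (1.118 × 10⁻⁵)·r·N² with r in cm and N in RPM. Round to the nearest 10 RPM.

24270 RPM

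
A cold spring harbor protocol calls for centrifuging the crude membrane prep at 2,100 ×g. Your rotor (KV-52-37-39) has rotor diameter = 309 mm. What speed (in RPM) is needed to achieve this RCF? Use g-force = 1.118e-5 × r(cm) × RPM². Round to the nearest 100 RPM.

r = 309 mm / 2 = 154.5 mm = 15.45 cm
RCF = 1.118 × 10⁻⁵ × r × N²
2,100 = 1.118 × 10⁻⁵ × 15.45 × N²
N² = 2,100 / (17.2731 × 10⁻⁵) = 12,157,632
N ≈ √12,157,632 ≈ 3,486.8

≈ 3500 RPM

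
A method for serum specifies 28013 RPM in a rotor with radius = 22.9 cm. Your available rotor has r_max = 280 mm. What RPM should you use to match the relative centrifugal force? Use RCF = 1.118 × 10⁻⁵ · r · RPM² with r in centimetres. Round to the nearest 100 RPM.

25300 RPM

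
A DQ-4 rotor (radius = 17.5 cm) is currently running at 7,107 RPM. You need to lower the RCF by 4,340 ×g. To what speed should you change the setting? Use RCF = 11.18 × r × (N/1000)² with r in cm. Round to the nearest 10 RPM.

Current RCF = 11.18 × 17.5 × (7.107)² = 11.18 × 17.5 × 50.509449 ≈ 9,882.2 × g
Target RCF = 9,882.2 − 4,340 = 5,542.2 × g
(N/1000)² = 5,542.2 / 195.65 = 28.32711
N = 1000 × √28.32711 ≈ 5,322.3

5320 RPM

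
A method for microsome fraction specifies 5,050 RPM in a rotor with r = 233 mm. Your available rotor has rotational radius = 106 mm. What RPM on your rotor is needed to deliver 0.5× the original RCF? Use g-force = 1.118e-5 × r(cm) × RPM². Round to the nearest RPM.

≈ 5294 RPM

Original rotor: r = 233 mm = 23.3 cm
RCF_original = 1.118 × 10⁻⁵ × 23.3 × (5050)² = 1.118 × 10⁻⁵ × 23.3 × 25,502,500 ≈ 6,643.2 × g
Target RCF = 0.5 × 6,643.2 ≈ 3,321.6 × g
Your rotor: r = 106 mm = 10.6 cm
3,321.6 = 1.118 × 10⁻⁵ × 10.6 × N²
N² = 3,321.6 / (11.8508 × 10⁻⁵) = 28,028,488
N ≈ √28,028,488 ≈ 5,294.2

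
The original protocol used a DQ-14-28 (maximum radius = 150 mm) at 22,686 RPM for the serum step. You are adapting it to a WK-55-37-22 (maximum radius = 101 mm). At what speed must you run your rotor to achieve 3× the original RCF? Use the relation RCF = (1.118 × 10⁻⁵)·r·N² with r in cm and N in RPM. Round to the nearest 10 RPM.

47890 RPM

Original rotor: r = 150 mm = 15.0 cm
RCF_original = 1.118 × 10⁻⁵ × 15 × (22686)² = 1.118 × 10⁻⁵ × 15 × 514,654,596 ≈ 86,307.6 × g
Target RCF = 3 × 86,307.6 ≈ 258,922.8 × g
Your rotor: r = 101 mm = 10.1 cm
258,922.8 = 1.118 × 10⁻⁵ × 10.1 × N²
N² = 258,922.8 / (11.2918 × 10⁻⁵) = 2,293,016,171
N ≈ √2,293,016,171 ≈ 47,885.4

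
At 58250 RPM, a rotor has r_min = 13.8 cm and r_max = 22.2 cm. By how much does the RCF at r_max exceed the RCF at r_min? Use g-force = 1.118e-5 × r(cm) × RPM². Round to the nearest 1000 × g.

ΔRCF = 1.118 × 10⁻⁵ × (r_max − r_min) × N² = 1.118 × 10⁻⁵ × 8.4 × 3,393,062,500 ≈ 318,649.3

ΔRCF ≈ 319000 g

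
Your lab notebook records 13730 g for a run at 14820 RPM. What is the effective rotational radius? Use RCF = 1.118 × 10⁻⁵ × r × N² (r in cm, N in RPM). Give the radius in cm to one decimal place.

13730 = 1.118 × 10⁻⁵ × r × (14820)²
r = 13730 / (1.118 × 10⁻⁵ × 219,632,400) = 13730 / 2455.49 ≈ 5.592 cm

≈ 5.6 cm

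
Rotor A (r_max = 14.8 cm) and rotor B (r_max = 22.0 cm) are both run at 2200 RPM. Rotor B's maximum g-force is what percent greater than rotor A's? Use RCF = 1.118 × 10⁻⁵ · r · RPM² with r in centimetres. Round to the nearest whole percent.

49%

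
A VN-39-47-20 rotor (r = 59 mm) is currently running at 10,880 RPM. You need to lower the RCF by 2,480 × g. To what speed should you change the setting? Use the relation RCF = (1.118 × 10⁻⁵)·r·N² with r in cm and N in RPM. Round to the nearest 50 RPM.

N₂ ≈ 9000 RPM

r = 59 mm = 5.9 cm
Current RCF = 1.118 × 10⁻⁵ × 5.9 × (10880)² = 1.118 × 10⁻⁵ × 5.9 × 118,374,400 ≈ 7,808.2 × g
Target RCF = 7,808.2 − 2,480 = 5,328.2 × g
N² = 5,328.2 / (6.5962 × 10⁻⁵) = 80,776,811
N ≈ √80,776,811 ≈ 8,987.6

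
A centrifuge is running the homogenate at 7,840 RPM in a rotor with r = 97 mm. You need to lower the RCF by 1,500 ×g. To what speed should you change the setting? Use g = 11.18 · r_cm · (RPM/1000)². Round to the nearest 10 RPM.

≈ 6900 RPM

r = 97 mm = 9.7 cm
Current RCF = 11.18 × 9.7 × (7.84)² = 11.18 × 9.7 × 61.4656 ≈ 6,665.7 × g
Target RCF = 6,665.7 − 1,500 = 5,165.7 × g
(N/1000)² = 5,165.7 / 108.446 = 47.63385
N = 1000 × √47.63385 ≈ 6,901.7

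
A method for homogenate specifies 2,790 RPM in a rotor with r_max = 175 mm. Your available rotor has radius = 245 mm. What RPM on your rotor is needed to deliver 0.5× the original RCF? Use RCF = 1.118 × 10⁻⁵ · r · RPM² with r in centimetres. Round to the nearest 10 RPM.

1670 RPM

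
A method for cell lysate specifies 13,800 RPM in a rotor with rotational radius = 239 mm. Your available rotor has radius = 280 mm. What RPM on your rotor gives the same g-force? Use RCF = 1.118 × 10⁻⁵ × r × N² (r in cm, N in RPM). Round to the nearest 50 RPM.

≈ 12750 RPM

Original rotor: r = 239 mm = 23.9 cm
RCF_original = 1.118 × 10⁻⁵ × 23.9 × (13800)² = 1.118 × 10⁻⁵ × 23.9 × 190,440,000 ≈ 50,885.9 × g
Your rotor: r = 280 mm = 28.0 cm
50,885.9 = 1.118 × 10⁻⁵ × 28 × N²
N² = 50,885.9 / (31.304 × 10⁻⁵) = 162,553,987
N ≈ √162,553,987 ≈ 12,749.7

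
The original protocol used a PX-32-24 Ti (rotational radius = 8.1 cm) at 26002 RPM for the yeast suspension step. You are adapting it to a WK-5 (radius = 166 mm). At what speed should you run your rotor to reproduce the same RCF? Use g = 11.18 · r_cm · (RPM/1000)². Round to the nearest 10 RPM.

RCF = 11.18 × r × (N/1000)²
RCF_original = 11.18 × 8.1 × (26.002)² = 11.18 × 8.1 × 676.104004 ≈ 61,226.6 × g
Your rotor: r = 166 mm = 16.6 cm
61,226.6 = 11.18 × 16.6 × (N/1000)²
(N/1000)² = 61,226.6 / 185.588 = 329.906
N = 1000 × √329.906 ≈ 18,163.3

18160 RPM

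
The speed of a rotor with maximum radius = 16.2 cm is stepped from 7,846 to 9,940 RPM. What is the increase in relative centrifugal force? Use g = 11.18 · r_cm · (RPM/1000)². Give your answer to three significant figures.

≈ 6750 × g

RCF₁ = 11.18 × 16.2 × (7.846)² = 11.18 × 16.2 × 61.559716 ≈ 11,149.4 × g
RCF₂ = 11.18 × 16.2 × (9.94)² = 11.18 × 16.2 × 98.8036 ≈ 17,894.9 × g
Increase = 17,894.9 − 11,149.4 = 6,745.5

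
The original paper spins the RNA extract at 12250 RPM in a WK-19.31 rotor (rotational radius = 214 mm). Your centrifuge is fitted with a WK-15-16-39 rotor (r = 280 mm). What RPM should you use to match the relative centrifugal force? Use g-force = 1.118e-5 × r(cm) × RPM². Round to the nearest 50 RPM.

Original rotor: r = 214 mm = 21.4 cm
RCF = 1.118 × 10⁻⁵ × r × N²
RCF_original = 1.118 × 10⁻⁵ × 21.4 × (12250)² = 1.118 × 10⁻⁵ × 21.4 × 150,062,500 ≈ 35,902.8 × g
Your rotor: r = 280 mm = 28.0 cm
35,902.8 = 1.118 × 10⁻⁵ × 28 × N²
N² = 35,902.8 / (31.304 × 10⁻⁵) = 114,690,774
N ≈ √114,690,774 ≈ 10,709.4

≈ 10700 RPM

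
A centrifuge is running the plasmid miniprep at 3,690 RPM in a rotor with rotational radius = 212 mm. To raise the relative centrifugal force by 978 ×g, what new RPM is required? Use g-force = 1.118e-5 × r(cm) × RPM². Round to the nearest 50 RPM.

≈ 4200 RPM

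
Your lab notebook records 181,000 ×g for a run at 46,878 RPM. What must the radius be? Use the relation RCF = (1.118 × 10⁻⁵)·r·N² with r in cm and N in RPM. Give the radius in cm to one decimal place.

181000 = 1.118 × 10⁻⁵ × r × (46878)²
r = 181000 / (1.118 × 10⁻⁵ × 2,197,546,884) = 181000 / 24568.57 ≈ 7.367 cm

r ≈ 7.4 cm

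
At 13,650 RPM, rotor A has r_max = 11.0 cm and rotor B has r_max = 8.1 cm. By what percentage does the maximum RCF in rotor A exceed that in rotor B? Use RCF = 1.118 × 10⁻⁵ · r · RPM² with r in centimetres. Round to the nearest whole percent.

36%

At equal RPM, RCF scales linearly with r: ratio = 11.0 / 8.1 = 1.3580.
So rotor A delivers 35.8% more g-force.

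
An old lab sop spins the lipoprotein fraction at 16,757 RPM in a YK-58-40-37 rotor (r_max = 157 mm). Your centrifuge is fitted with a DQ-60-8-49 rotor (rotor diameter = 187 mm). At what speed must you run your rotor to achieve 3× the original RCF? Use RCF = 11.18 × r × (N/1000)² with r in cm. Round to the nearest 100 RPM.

Original rotor: r = 157 mm = 15.7 cm
RCF_original = 11.18 × 15.7 × (16.757)² = 11.18 × 15.7 × 280.797049 ≈ 49,287.2 × g
Target RCF = 3 × 49,287.2 ≈ 147,861.6 × g
Your rotor: r = 187 mm / 2 = 93.5 mm = 9.35 cm
147,861.6 = 11.18 × 9.35 × (N/1000)²
(N/1000)² = 147,861.6 / 104.533 = 1414.497
N = 1000 × √1414.497 ≈ 37,609.8

37600 RPM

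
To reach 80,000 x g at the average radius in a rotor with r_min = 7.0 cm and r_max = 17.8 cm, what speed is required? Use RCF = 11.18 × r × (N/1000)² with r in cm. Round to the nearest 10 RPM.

≈ 24020 RPM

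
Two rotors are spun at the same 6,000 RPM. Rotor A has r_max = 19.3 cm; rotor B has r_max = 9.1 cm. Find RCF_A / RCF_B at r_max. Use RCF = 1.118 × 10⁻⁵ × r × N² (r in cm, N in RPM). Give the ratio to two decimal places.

2.12

At fixed N, RCF ∝ r, so RCF_A/RCF_B = r_A/r_B = 19.3 / 9.1 = 2.1209.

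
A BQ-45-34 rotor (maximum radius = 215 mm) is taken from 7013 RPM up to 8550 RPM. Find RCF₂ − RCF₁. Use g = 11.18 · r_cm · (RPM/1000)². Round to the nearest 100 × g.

5700 x g

r = 215 mm = 21.5 cm
RCF₁ = 11.18 × 21.5 × (7.013)² = 11.18 × 21.5 × 49.182169 ≈ 11,821.9 × g
RCF₂ = 11.18 × 21.5 × (8.55)² = 11.18 × 21.5 × 73.1025 ≈ 17,571.6 × g
Increase = 17,571.6 − 11,821.9 = 5,749.7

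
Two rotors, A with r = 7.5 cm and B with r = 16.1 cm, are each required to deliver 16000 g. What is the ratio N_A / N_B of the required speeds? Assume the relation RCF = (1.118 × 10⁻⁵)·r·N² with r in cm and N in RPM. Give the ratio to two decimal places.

At fixed RCF, N ∝ 1/√r, so N_A/N_B = √(r_B/r_A) = √(16.1/7.5) = √2.146667 = 1.4652.

1.47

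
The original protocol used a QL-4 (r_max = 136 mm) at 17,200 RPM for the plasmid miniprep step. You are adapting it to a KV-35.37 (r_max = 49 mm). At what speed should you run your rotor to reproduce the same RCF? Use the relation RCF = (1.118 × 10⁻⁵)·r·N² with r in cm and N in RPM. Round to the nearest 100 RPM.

≈ 28700 RPM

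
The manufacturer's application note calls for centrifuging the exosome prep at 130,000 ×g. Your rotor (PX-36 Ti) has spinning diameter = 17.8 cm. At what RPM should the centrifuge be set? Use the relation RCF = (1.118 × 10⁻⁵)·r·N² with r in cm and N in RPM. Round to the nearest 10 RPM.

r = 17.8 / 2 = 8.9 cm
RCF = 1.118 × 10⁻⁵ × r × N²
130,000 = 1.118 × 10⁻⁵ × 8.9 × N²
N² = 130,000 / (9.9502 × 10⁻⁵) = 1,306,506,402
N ≈ √1,306,506,402 ≈ 36,145.6

36150 RPM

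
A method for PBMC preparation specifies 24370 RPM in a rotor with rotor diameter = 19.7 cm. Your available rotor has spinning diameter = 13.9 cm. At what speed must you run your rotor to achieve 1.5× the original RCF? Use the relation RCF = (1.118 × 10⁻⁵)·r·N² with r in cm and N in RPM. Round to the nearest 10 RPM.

35530 RPM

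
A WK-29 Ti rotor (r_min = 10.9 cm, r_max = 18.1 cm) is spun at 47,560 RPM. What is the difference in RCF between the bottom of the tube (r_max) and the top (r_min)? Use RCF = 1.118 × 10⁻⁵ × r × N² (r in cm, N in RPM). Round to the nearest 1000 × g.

182000 x g

RCF_max = 1.118 × 10⁻⁵ × 18.1 × (47560)² = 1.118 × 10⁻⁵ × 18.1 × 2,261,953,600 ≈ 457,724.4 × g
RCF_min = 1.118 × 10⁻⁵ × 10.9 × (47560)² = 1.118 × 10⁻⁵ × 10.9 × 2,261,953,600 ≈ 275,646.2 × g
ΔRCF = 457,724.4 − 275,646.2 = 182,078.2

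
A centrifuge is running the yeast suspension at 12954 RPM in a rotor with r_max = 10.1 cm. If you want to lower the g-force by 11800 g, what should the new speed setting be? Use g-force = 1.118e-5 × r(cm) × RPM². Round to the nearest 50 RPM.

Current RCF = 1.118 × 10⁻⁵ × 10.1 × (12954)² = 1.118 × 10⁻⁵ × 10.1 × 167,806,116 ≈ 18,948.3 × g
Target RCF = 18,948.3 − 11,800 = 7,148.3 × g
N² = 7,148.3 / (11.2918 × 10⁻⁵) = 63,305,230
N ≈ √63,305,230 ≈ 7,956.5

N₂ ≈ 7950 RPM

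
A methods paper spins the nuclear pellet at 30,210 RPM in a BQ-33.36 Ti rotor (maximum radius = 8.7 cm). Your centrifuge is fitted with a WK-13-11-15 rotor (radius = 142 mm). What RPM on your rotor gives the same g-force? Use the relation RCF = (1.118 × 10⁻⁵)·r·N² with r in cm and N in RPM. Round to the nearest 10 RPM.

≈ 23650 RPM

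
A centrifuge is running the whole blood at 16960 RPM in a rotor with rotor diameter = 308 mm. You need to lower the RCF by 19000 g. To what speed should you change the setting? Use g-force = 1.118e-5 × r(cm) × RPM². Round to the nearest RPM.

r = 308 mm / 2 = 154 mm = 15.4 cm
Current RCF = 1.118 × 10⁻⁵ × 15.4 × (16960)² = 1.118 × 10⁻⁵ × 15.4 × 287,641,600 ≈ 49,523.8 × g
Target RCF = 49,523.8 − 19,000 = 30,523.8 × g
N² = 30,523.8 / (17.2172 × 10⁻⁵) = 177,286,667
N ≈ √177,286,667 ≈ 13,314.9

N₂ ≈ 13315 RPM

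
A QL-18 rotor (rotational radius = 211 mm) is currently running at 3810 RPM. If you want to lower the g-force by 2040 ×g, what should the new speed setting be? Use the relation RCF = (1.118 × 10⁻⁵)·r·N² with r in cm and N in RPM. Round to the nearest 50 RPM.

r = 211 mm = 21.1 cm
Current RCF = 1.118 × 10⁻⁵ × 21.1 × (3810)² = 1.118 × 10⁻⁵ × 21.1 × 14,516,100 ≈ 3,424.3 × g
Target RCF = 3,424.3 − 2,040 = 1,384.3 × g
N² = 1,384.3 / (23.5898 × 10⁻⁵) = 5,868,214
N ≈ √5,868,214 ≈ 2,422.4

≈ 2400 RPM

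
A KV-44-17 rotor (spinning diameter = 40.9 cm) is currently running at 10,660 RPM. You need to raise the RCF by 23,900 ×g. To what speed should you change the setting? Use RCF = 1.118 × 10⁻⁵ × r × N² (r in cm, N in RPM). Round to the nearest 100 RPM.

r = 40.9 / 2 = 20.45 cm
Current RCF = 1.118 × 10⁻⁵ × 20.45 × (10660)² = 1.118 × 10⁻⁵ × 20.45 × 113,635,600 ≈ 25,980.6 × g
Target RCF = 25,980.6 + 23,900 = 49,880.6 × g
N² = 49,880.6 / (22.8631 × 10⁻⁵) = 218,170,764
N ≈ √218,170,764 ≈ 14,770.6

N₂ ≈ 14800 RPM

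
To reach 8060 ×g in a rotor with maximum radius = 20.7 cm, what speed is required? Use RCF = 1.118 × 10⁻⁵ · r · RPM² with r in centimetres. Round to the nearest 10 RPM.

8,060 = 1.118 × 10⁻⁵ × 20.7 × N²
N² = 8,060 / (23.1426 × 10⁻⁵) = 34,827,547
N ≈ √34,827,547 ≈ 5,901.5

5900 RPM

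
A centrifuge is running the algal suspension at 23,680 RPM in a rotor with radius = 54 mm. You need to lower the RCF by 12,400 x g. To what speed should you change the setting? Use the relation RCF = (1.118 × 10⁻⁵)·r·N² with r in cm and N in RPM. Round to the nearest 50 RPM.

≈ 18850 RPM

r = 54 mm = 5.4 cm
Current RCF = 1.118 × 10⁻⁵ × 5.4 × (23680)² = 1.118 × 10⁻⁵ × 5.4 × 560,742,400 ≈ 33,853.1 × g
Target RCF = 33,853.1 − 12,400 = 21,453.1 × g
N² = 21,453.1 / (6.0372 × 10⁻⁵) = 355,348,506
N ≈ √355,348,506 ≈ 18,850.7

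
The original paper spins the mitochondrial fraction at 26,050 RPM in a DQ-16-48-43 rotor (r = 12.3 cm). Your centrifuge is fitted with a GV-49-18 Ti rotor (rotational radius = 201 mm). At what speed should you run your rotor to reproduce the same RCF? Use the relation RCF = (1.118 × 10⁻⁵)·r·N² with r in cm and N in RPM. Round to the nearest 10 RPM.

RCF_original = 1.118 × 10⁻⁵ × 12.3 × (26050)² = 1.118 × 10⁻⁵ × 12.3 × 678,602,500 ≈ 93,317.3 × g
Your rotor: r = 201 mm = 20.1 cm
93,317.3 = 1.118 × 10⁻⁵ × 20.1 × N²
N² = 93,317.3 / (22.4718 × 10⁻⁵) = 415,264,020
N ≈ √415,264,020 ≈ 20,378.0

20380 RPM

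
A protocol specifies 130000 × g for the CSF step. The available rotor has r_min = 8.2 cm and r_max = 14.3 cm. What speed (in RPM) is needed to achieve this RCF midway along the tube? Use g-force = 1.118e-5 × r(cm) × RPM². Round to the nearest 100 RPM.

N ≈ 32100 RPM

r_avg = (8.2 + 14.3) / 2 = 11.25 cm
130,000 = 1.118 × 10⁻⁵ × 11.25 × N²
N² = 130,000 / (12.5775 × 10⁻⁵) = 1,033,591,731
N ≈ √1,033,591,731 ≈ 32,149.5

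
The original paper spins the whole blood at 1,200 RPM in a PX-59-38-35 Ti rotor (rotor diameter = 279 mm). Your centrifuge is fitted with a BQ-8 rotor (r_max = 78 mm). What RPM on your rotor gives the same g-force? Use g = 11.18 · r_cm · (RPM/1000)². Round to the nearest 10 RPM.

Original rotor: r = 279 mm / 2 = 139.5 mm = 13.95 cm
RCF = 11.18 × r × (N/1000)²
RCF_original = 11.18 × 13.95 × (1.2)² = 11.18 × 13.95 × 1.44 ≈ 224.6 × g
Your rotor: r = 78 mm = 7.8 cm
224.6 = 11.18 × 7.8 × (N/1000)²
(N/1000)² = 224.6 / 87.204 = 2.57557
N = 1000 × √2.57557 ≈ 1,604.9

≈ 1600 RPM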